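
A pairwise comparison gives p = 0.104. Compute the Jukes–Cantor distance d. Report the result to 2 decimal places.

0.11

d = −(3/4) ln(1 − 4p/3) = −0.75 ln(1 − 0.138667) = −0.75 ln(0.861333)
  = −0.75 × (-0.149274) = 0.111956 substitutions/site.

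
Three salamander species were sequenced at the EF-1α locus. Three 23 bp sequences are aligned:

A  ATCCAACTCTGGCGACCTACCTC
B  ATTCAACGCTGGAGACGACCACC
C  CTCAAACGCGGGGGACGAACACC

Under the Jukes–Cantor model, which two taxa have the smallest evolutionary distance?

B and C

A–B: 8/23 differ, p = 0.348, d = 0.467.
A–C: 9/23 differ, p = 0.391, d = 0.553.
B–C: 6/23 differ, p = 0.261, d = 0.321.
The smallest distance is between B and C.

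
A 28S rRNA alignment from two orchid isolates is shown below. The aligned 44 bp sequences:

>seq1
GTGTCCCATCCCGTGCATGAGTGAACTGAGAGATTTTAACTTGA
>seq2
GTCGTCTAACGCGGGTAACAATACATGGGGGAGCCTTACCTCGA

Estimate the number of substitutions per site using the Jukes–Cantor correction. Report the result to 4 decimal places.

The sequences differ at 23 of 44 sites, so p = 23/44 ≈ 0.522727.
d = −(3/4) ln(1 − 4p/3) = −0.75 ln(1 − 0.696969) = −0.75 ln(0.303031)
  = −0.75 × (-1.193920) = 0.895440 substitutions/site.

0.8954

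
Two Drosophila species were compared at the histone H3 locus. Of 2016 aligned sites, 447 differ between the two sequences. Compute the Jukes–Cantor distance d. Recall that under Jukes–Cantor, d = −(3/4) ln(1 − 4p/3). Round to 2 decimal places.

0.26

p = 447/2016 ≈ 0.221726.
d = −(3/4) ln(1 − 4p/3) = −0.75 ln(1 − 0.295635) = −0.75 ln(0.704365)
  = −0.75 × (-0.350459) = 0.262844 substitutions/site.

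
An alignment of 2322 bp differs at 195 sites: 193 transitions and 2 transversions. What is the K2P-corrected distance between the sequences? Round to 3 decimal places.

P = 193/2322 ≈ 0.083118 and Q = 2/2322 ≈ 0.000861.
Under the Kimura two-parameter model, d = −½ ln(1 − 2P − Q) − ¼ ln(1 − 2Q).
1 − 2P − Q = 0.832903, giving −½ ln(0.832903) = 0.091419.
1 − 2Q = 0.998278, giving −¼ ln(0.998278) = 0.000431.
d = 0.091419 + 0.000431 = 0.091850.

0.092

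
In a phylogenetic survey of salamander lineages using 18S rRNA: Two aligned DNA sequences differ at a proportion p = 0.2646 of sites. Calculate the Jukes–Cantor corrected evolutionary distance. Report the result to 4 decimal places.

d = −(3/4) ln(1 − 4p/3) = −0.75 ln(1 − 0.3528) = −0.75 ln(0.6472)
  = −0.75 × (-0.435100) = 0.326325 substitutions/site.

0.3263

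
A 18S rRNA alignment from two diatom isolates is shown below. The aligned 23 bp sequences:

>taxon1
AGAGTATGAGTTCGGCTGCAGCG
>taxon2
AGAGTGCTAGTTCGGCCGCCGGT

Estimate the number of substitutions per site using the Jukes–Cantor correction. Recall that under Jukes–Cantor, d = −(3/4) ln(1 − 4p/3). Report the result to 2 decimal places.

0.39

The sequences differ at 7 of 23 sites (6, 7, 8, 17, 20, 22, 23), so p = 7/23 ≈ 0.304348.
d = −(3/4) ln(1 − 4p/3) = −0.75 ln(1 − 0.405797) = −0.75 ln(0.594203)
  = −0.75 × (-0.520534) = 0.390401 substitutions/site.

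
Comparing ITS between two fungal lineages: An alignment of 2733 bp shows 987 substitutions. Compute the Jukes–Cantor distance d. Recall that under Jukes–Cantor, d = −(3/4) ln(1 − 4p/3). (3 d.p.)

0.493

p = 987/2733 ≈ 0.361142.
d = −(3/4) ln(1 − 4p/3) = −0.75 ln(1 − 0.481523) = −0.75 ln(0.518477)
  = −0.75 × (-0.656860) = 0.492645 substitutions/site.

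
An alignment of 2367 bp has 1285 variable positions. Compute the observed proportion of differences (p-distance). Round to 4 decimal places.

0.5429

p = 1285/2367 = 0.542881… ≈ 0.5429 (to 4 d.p.).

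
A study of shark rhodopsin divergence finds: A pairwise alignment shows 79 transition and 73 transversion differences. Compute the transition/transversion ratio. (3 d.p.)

R = 79/73 = 1.082191… ≈ 1.082 (to 3 d.p.).

1.082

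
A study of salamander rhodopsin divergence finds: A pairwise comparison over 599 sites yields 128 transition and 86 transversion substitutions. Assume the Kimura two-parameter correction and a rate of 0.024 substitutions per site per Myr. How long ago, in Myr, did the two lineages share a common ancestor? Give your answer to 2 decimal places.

P = 128/599 ≈ 0.213689 and Q = 86/599 ≈ 0.143573.
Under the Kimura two-parameter model, d = −½ ln(1 − 2P − Q) − ¼ ln(1 − 2Q).
1 − 2P − Q = 0.429049, giving −½ ln(0.429049) = 0.423092.
1 − 2Q = 0.712854, giving −¼ ln(0.712854) = 0.084620.
d = 0.423092 + 0.084620 = 0.507712.
Under a molecular clock d = 2μt, so t = d/(2μ) = 0.507712 / (2 × 0.024) = 10.58 Myr.

10.58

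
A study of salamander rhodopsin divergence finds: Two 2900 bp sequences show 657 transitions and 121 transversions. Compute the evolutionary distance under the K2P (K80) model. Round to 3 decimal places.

P = 657/2900 ≈ 0.226552 and Q = 121/2900 ≈ 0.041724.
Under the Kimura two-parameter model, d = −½ ln(1 − 2P − Q) − ¼ ln(1 − 2Q).
1 − 2P − Q = 0.505172, giving −½ ln(0.505172) = 0.341428.
1 − 2Q = 0.916552, giving −¼ ln(0.916552) = 0.021784.
d = 0.341428 + 0.021784 = 0.363212.

0.363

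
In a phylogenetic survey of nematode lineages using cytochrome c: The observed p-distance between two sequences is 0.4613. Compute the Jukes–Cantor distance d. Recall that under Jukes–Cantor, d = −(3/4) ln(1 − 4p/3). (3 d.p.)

d = −(3/4) ln(1 − 4p/3) = −0.75 ln(1 − 0.615067) = −0.75 ln(0.384933)
  = −0.75 × (-0.954686) = 0.716015 substitutions/site.

0.716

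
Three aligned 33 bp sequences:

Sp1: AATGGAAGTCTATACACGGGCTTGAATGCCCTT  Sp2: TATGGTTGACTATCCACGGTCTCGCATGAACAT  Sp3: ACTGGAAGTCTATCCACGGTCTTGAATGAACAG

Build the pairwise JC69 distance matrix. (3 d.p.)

Sp1–Sp2: 11/33 sites differ → p ≈ 0.333333, d = −0.75 ln(1 − 0.444444) = 0.440839 ≈ 0.441.
Sp1–Sp3: 7/33 sites differ → p ≈ 0.212121, d = −0.75 ln(1 − 0.282828) = 0.249330 ≈ 0.249.
Sp2–Sp3: 8/33 sites differ → p ≈ 0.242424, d = −0.75 ln(1 − 0.323232) = 0.292820 ≈ 0.293.

d(Sp1,Sp2) = 0.441, d(Sp1,Sp3) = 0.249, d(Sp2,Sp3) = 0.293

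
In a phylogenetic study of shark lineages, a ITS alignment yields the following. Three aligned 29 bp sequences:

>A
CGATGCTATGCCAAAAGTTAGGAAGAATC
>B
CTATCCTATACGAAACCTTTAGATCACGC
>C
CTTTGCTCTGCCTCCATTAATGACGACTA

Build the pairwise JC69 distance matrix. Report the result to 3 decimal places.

d(A,B) = 0.602, d(A,C) = 0.602, d(B,C) = 1.141

A–B: 12/29 sites differ → p ≈ 0.413793, d = −0.75 ln(1 − 0.551724) = 0.601760 ≈ 0.602.
A–C: 12/29 sites differ → p ≈ 0.413793, d = −0.75 ln(1 − 0.551724) = 0.601760 ≈ 0.602.
B–C: 17/29 sites differ → p ≈ 0.586207, d = −0.75 ln(1 − 0.781609) = 1.141101 ≈ 1.141.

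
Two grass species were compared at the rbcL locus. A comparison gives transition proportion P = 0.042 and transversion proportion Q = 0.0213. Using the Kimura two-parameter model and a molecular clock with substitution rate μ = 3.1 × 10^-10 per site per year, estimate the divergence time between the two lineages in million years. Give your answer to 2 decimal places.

Under the Kimura two-parameter model, d = −½ ln(1 − 2P − Q) − ¼ ln(1 − 2Q).
1 − 2P − Q = 0.8947, giving −½ ln(0.8947) = 0.055633.
1 − 2Q = 0.9574, giving −¼ ln(0.9574) = 0.010884.
d = 0.055633 + 0.010884 = 0.066517.
Under a molecular clock d = 2μt, so t = d/(2μ) = 0.066517 / (2 × 3.1 × 10^-10) = 107.29 million years.

107.29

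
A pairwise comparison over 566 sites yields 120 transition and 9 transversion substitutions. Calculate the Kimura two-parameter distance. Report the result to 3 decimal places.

P = 120/566 ≈ 0.212014 and Q = 9/566 ≈ 0.015901.
Under the Kimura two-parameter model, d = −½ ln(1 − 2P − Q) − ¼ ln(1 − 2Q).
1 − 2P − Q = 0.560071, giving −½ ln(0.560071) = 0.289846.
1 − 2Q = 0.968198, giving −¼ ln(0.968198) = 0.008080.
d = 0.289846 + 0.008080 = 0.297926.

0.298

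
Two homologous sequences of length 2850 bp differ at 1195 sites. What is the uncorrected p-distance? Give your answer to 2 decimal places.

0.42

p = 1195/2850 = 0.419298… ≈ 0.42 (to 2 d.p.).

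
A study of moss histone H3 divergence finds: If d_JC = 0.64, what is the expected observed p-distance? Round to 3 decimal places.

0.431

p = (3/4)(1 − e^(−4d/3)) = 0.75 × (1 − e^(-0.853333)) = 0.75 × (1 − 0.425993) = 0.430505.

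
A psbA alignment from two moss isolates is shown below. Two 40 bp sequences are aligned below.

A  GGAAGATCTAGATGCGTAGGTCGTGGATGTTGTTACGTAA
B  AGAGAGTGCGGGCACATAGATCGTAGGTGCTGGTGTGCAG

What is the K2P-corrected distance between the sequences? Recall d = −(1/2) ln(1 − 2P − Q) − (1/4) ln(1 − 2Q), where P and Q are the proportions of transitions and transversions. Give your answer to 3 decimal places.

Of 40 sites, 18 differences are transitions and 2 are transversions, so P = 18/40 = 0.45 and Q = 2/40 = 0.05.
Under the Kimura two-parameter model, d = −½ ln(1 − 2P − Q) − ¼ ln(1 − 2Q).
1 − 2P − Q = 0.05, giving −½ ln(0.05) = 1.497866.
1 − 2Q = 0.9, giving −¼ ln(0.9) = 0.026340.
d = 1.497866 + 0.026340 = 1.524206.

1.524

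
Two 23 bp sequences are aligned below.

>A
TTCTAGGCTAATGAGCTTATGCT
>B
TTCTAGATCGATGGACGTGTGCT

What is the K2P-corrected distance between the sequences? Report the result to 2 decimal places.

0.55

Of 23 sites, 7 differences are transitions and 1 are transversions, so P = 7/23 ≈ 0.304348 and Q = 1/23 ≈ 0.043478.
Under the Kimura two-parameter model, d = −½ ln(1 − 2P − Q) − ¼ ln(1 − 2Q).
1 − 2P − Q = 0.347826, giving −½ ln(0.347826) = 0.528026.
1 − 2Q = 0.913044, giving −¼ ln(0.913044) = 0.022743.
d = 0.528026 + 0.022743 = 0.550769.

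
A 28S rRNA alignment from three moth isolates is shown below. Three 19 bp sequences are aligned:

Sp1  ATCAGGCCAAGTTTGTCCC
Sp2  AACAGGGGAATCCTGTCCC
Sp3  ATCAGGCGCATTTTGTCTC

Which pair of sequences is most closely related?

Sp1 and Sp3

Sp1–Sp2: 6/19 differ, p = 0.316, d = 0.410.
Sp1–Sp3: 4/19 differ, p = 0.211, d = 0.247.
Sp2–Sp3: 6/19 differ, p = 0.316, d = 0.410.
The smallest distance is between Sp1 and Sp3.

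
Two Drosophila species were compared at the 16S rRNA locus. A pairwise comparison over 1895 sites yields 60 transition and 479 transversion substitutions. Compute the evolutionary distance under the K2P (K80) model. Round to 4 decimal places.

0.3660

P = 60/1895 ≈ 0.031662 and Q = 479/1895 ≈ 0.25277.
Under the Kimura two-parameter model, d = −½ ln(1 − 2P − Q) − ¼ ln(1 − 2Q).
1 − 2P − Q = 0.683906, giving −½ ln(0.683906) = 0.189967.
1 − 2Q = 0.49446, giving −¼ ln(0.49446) = 0.176072.
d = 0.189967 + 0.176072 = 0.366039.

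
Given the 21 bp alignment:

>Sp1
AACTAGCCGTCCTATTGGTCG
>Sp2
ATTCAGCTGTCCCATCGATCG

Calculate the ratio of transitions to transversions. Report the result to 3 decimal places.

6.000

Transitions are A↔G and C↔T; transversions are all other mismatches.
Transitions: 6. Transversions: 1.
R = 6/1 = 6.000.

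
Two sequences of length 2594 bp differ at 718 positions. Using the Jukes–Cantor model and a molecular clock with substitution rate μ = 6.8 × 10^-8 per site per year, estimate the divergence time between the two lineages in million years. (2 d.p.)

2.54

p = 718/2594 ≈ 0.276793.
d = −(3/4) ln(1 − 4p/3) = −0.75 ln(1 − 0.369057) = −0.75 ln(0.630943)
  = −0.75 × (-0.460540) = 0.345405 substitutions/site.
Under a molecular clock d = 2μt, so t = d/(2μ) = 0.345405 / (2 × 6.8 × 10^-8) = 2.54 million years.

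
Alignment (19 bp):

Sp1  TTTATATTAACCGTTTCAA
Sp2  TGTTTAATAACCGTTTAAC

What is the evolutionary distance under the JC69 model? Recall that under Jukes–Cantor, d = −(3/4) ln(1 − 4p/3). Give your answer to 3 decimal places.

The sequences differ at 5 of 19 sites (2, 4, 7, 17, 19), so p = 5/19 ≈ 0.263158.
d = −(3/4) ln(1 − 4p/3) = −0.75 ln(1 − 0.350877) = −0.75 ln(0.649123)
  = −0.75 × (-0.432133) = 0.324100 substitutions/site.

0.324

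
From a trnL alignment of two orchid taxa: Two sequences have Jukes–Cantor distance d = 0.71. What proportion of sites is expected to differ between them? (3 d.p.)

0.459

p = (3/4)(1 − e^(−4d/3)) = 0.75 × (1 − e^(-0.946667)) = 0.75 × (1 − 0.388032) = 0.458976.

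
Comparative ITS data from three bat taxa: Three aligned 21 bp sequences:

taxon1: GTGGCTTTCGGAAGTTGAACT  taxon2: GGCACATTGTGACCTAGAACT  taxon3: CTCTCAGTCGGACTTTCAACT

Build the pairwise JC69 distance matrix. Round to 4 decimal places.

taxon1–taxon2: 9/21 sites differ → p ≈ 0.428571, d = −0.75 ln(1 − 0.571428) = 0.635472 ≈ 0.6355.
taxon1–taxon3: 8/21 sites differ → p ≈ 0.380952, d = −0.75 ln(1 − 0.507936) = 0.531860 ≈ 0.5319.
taxon2–taxon3: 9/21 sites differ → p ≈ 0.428571, d = −0.75 ln(1 − 0.571428) = 0.635472 ≈ 0.6355.

d(taxon1,taxon2) = 0.6355, d(taxon1,taxon3) = 0.5319, d(taxon2,taxon3) = 0.6355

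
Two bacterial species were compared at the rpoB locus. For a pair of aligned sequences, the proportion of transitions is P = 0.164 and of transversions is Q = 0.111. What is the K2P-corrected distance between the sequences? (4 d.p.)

0.3518

Under the Kimura two-parameter model, d = −½ ln(1 − 2P − Q) − ¼ ln(1 − 2Q).
1 − 2P − Q = 0.561, giving −½ ln(0.561) = 0.289017.
1 − 2Q = 0.778, giving −¼ ln(0.778) = 0.062757.
d = 0.289017 + 0.062757 = 0.351774.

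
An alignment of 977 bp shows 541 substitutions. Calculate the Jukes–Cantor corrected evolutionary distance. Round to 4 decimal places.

p = 541/977 ≈ 0.553736.
d = −(3/4) ln(1 − 4p/3) = −0.75 ln(1 − 0.738315) = −0.75 ln(0.261685)
  = −0.75 × (-1.340614) = 1.005461 substitutions/site.

1.0055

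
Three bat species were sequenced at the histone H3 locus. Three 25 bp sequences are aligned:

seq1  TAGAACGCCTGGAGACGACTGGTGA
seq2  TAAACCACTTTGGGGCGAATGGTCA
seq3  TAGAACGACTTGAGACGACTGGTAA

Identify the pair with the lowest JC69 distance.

seq1–seq2: 9/25 differ, p = 0.360, d = 0.490.
seq1–seq3: 3/25 differ, p = 0.120, d = 0.131.
seq2–seq3: 9/25 differ, p = 0.360, d = 0.490.
The smallest distance is between seq1 and seq3.

seq1 and seq3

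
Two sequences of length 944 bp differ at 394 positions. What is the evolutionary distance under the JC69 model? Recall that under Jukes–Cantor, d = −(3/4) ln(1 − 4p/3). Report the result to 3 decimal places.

0.610

p = 394/944 ≈ 0.417373.
d = −(3/4) ln(1 − 4p/3) = −0.75 ln(1 − 0.556497) = −0.75 ln(0.443503)
  = −0.75 × (-0.813051) = 0.609788 substitutions/site.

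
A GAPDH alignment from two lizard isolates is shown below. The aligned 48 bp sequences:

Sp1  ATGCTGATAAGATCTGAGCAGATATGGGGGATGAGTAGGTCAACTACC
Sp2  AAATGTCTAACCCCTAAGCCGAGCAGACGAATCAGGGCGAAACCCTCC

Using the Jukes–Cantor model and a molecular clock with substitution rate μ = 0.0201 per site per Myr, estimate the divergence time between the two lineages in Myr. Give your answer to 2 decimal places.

The sequences differ at 26 of 48 sites, so p = 26/48 ≈ 0.541667.
d = −(3/4) ln(1 − 4p/3) = −0.75 ln(1 − 0.722223) = −0.75 ln(0.277777)
  = −0.75 × (-1.280937) = 0.960703 substitutions/site.
Under a molecular clock d = 2μt, so t = d/(2μ) = 0.960703 / (2 × 0.0201) = 23.90 Myr.

23.90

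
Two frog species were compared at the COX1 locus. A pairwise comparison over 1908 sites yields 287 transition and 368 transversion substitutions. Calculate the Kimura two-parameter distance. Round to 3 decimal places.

0.462

P = 287/1908 ≈ 0.150419 and Q = 368/1908 ≈ 0.192872.
Under the Kimura two-parameter model, d = −½ ln(1 − 2P − Q) − ¼ ln(1 − 2Q).
1 − 2P − Q = 0.50629, giving −½ ln(0.50629) = 0.340323.
1 − 2Q = 0.614256, giving −¼ ln(0.614256) = 0.121836.
d = 0.340323 + 0.121836 = 0.462159.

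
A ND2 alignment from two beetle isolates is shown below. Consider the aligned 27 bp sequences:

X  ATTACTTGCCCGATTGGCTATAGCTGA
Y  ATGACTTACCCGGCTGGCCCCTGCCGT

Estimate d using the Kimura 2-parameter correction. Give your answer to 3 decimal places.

Of 27 sites, 6 differences are transitions and 4 are transversions, so P = 6/27 ≈ 0.222222 and Q = 4/27 ≈ 0.148148.
Under the Kimura two-parameter model, d = −½ ln(1 − 2P − Q) − ¼ ln(1 − 2Q).
1 − 2P − Q = 0.407408, giving −½ ln(0.407408) = 0.448970.
1 − 2Q = 0.703704, giving −¼ ln(0.703704) = 0.087849.
d = 0.448970 + 0.087849 = 0.536819.

0.537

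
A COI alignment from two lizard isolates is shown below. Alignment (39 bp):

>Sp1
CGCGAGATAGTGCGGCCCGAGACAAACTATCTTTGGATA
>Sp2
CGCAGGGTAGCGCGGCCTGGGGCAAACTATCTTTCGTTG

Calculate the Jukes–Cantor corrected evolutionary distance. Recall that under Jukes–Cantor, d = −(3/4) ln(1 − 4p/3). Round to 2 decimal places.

The sequences differ at 10 of 39 sites (4, 5, 7, 11, 18, 20, 22, 35, 37, 39), so p = 10/39 ≈ 0.25641.
d = −(3/4) ln(1 − 4p/3) = −0.75 ln(1 − 0.34188) = −0.75 ln(0.65812)
  = −0.75 × (-0.418368) = 0.313776 substitutions/site.

0.31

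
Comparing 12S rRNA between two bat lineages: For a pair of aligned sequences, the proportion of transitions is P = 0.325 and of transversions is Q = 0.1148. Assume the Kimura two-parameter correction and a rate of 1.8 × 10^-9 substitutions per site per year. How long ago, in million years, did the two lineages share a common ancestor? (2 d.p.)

219.13

Under the Kimura two-parameter model, d = −½ ln(1 − 2P − Q) − ¼ ln(1 − 2Q).
1 − 2P − Q = 0.2352, giving −½ ln(0.2352) = 0.723660.
1 − 2Q = 0.7704, giving −¼ ln(0.7704) = 0.065211.
d = 0.723660 + 0.065211 = 0.788871.
Under a molecular clock d = 2μt, so t = d/(2μ) = 0.788871 / (2 × 1.8 × 10^-9) = 219.13 million years.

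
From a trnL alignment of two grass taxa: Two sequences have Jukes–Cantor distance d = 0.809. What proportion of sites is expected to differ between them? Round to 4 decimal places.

p = (3/4)(1 − e^(−4d/3)) = 0.75 × (1 − e^(-1.078667)) = 0.75 × (1 − 0.340049) = 0.494963.

0.4950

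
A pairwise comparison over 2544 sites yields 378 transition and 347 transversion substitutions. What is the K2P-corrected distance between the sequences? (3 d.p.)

P = 378/2544 ≈ 0.148585 and Q = 347/2544 ≈ 0.136399.
Under the Kimura two-parameter model, d = −½ ln(1 − 2P − Q) − ¼ ln(1 − 2Q).
1 − 2P − Q = 0.566431, giving −½ ln(0.566431) = 0.284200.
1 − 2Q = 0.727202, giving −¼ ln(0.727202) = 0.079638.
d = 0.284200 + 0.079638 = 0.363838.

0.364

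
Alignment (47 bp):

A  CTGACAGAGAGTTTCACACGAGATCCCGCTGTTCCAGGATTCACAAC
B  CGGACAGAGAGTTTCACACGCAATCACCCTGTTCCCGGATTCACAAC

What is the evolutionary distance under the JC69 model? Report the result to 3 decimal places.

The sequences differ at 6 of 47 sites (2, 21, 22, 26, 28, 36), so p = 6/47 ≈ 0.12766.
d = −(3/4) ln(1 − 4p/3) = −0.75 ln(1 − 0.170213) = −0.75 ln(0.829787)
  = −0.75 × (-0.186586) = 0.139940 substitutions/site.

0.140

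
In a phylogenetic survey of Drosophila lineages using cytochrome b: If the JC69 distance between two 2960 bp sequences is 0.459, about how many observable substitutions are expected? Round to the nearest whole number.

Invert JC69: p = (3/4)(1 − e^(−4d/3)) = 0.75 × (1 − e^(-0.612)) = 0.75 × (1 − 0.542265) = 0.343301.
Expected differing sites = pL ≈ 0.343301 × 2960 = 1016.17096 ≈ 1016.

1016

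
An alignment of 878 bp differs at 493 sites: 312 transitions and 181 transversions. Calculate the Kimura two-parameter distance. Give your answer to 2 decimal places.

1.38

P = 312/878 ≈ 0.355353 and Q = 181/878 ≈ 0.20615.
Under the Kimura two-parameter model, d = −½ ln(1 − 2P − Q) − ¼ ln(1 − 2Q).
1 − 2P − Q = 0.083144, giving −½ ln(0.083144) = 1.243591.
1 − 2Q = 0.5877, giving −¼ ln(0.5877) = 0.132885.
d = 1.243591 + 0.132885 = 1.376476.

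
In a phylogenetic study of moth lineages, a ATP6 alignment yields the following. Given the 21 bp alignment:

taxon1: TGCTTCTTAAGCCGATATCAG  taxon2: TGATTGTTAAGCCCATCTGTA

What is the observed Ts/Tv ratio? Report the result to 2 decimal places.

0.17

Transitions are A↔G and C↔T; transversions are all other mismatches.
Transitions: 1. Transversions: 6.
R = 1/6 = 0.166666… ≈ 0.17 (to 2 d.p.).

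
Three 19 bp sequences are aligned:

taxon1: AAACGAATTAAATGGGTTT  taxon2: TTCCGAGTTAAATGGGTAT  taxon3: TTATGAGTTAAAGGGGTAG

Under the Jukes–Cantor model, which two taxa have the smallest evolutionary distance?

taxon1–taxon2: 5/19 differ, p = 0.263, d = 0.324.
taxon1–taxon3: 7/19 differ, p = 0.368, d = 0.507.
taxon2–taxon3: 4/19 differ, p = 0.211, d = 0.247.
The smallest distance is between taxon2 and taxon3.

taxon2 and taxon3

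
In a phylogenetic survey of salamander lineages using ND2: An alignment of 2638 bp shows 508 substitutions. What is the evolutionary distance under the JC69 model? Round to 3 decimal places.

p = 508/2638 ≈ 0.19257.
d = −(3/4) ln(1 − 4p/3) = −0.75 ln(1 − 0.25676) = −0.75 ln(0.74324)
  = −0.75 × (-0.296736) = 0.222552 substitutions/site.

0.223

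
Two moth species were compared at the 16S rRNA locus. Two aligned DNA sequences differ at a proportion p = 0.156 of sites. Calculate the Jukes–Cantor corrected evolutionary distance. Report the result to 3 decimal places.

0.175

d = −(3/4) ln(1 − 4p/3) = −0.75 ln(1 − 0.208) = −0.75 ln(0.792)
  = −0.75 × (-0.233194) = 0.174896 substitutions/site.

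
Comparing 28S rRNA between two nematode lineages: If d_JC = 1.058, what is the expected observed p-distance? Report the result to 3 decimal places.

0.567

p = (3/4)(1 − e^(−4d/3)) = 0.75 × (1 − e^(-1.410667)) = 0.75 × (1 − 0.243980) = 0.567015.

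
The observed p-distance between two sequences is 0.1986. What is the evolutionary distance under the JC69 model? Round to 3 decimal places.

0.231

d = −(3/4) ln(1 − 4p/3) = −0.75 ln(1 − 0.2648) = −0.75 ln(0.7352)
  = −0.75 × (-0.307613) = 0.230710 substitutions/site.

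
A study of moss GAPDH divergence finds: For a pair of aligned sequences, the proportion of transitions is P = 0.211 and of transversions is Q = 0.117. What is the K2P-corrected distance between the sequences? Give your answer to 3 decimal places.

0.454

Under the Kimura two-parameter model, d = −½ ln(1 − 2P − Q) − ¼ ln(1 − 2Q).
1 − 2P − Q = 0.461, giving −½ ln(0.461) = 0.387179.
1 − 2Q = 0.766, giving −¼ ln(0.766) = 0.066643.
d = 0.387179 + 0.066643 = 0.453822.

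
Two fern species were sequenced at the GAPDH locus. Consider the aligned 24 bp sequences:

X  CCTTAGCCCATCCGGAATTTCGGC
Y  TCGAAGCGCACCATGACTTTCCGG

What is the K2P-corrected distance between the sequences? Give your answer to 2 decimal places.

Of 24 sites, 2 differences are transitions and 8 are transversions, so P = 2/24 ≈ 0.083333 and Q = 8/24 ≈ 0.333333.
Under the Kimura two-parameter model, d = −½ ln(1 − 2P − Q) − ¼ ln(1 − 2Q).
1 − 2P − Q = 0.500001, giving −½ ln(0.500001) = 0.346573.
1 − 2Q = 0.333334, giving −¼ ln(0.333334) = 0.274653.
d = 0.346573 + 0.274653 = 0.621226.

0.62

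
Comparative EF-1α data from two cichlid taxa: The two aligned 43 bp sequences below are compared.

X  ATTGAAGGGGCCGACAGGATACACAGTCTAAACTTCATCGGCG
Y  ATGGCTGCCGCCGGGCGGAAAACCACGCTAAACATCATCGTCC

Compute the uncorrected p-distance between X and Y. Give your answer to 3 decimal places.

0.372

The sequences differ at 16 of 43 positions.
p = 16/43 = 0.372093… ≈ 0.372 (to 3 d.p.).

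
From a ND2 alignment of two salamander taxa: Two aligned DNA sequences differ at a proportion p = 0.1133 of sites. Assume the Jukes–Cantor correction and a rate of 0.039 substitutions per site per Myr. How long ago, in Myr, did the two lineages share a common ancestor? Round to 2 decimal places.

1.57

d = −(3/4) ln(1 − 4p/3) = −0.75 ln(1 − 0.151067) = −0.75 ln(0.848933)
  = −0.75 × (-0.163775) = 0.122831 substitutions/site.
Under a molecular clock d = 2μt, so t = d/(2μ) = 0.122831 / (2 × 0.039) = 1.57 Myr.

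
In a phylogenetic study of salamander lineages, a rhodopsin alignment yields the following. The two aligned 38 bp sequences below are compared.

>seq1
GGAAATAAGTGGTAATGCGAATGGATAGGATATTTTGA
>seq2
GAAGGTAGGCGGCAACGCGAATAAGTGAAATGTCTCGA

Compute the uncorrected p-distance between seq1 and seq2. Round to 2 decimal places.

The sequences differ at 16 of 38 positions.
p = 16/38 = 0.421052… ≈ 0.42 (to 2 d.p.).

0.42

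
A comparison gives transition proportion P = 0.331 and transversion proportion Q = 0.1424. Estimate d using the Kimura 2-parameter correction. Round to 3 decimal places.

0.900

Under the Kimura two-parameter model, d = −½ ln(1 − 2P − Q) − ¼ ln(1 − 2Q).
1 − 2P − Q = 0.1956, giving −½ ln(0.1956) = 0.815842.
1 − 2Q = 0.7152, giving −¼ ln(0.7152) = 0.083798.
d = 0.815842 + 0.083798 = 0.899640.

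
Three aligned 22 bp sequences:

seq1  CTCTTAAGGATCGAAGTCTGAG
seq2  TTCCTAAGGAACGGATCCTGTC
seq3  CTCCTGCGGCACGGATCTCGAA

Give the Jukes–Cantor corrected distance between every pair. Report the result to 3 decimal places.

seq1–seq2: 8/22 sites differ → p ≈ 0.363636, d = −0.75 ln(1 − 0.484848) = 0.497470 ≈ 0.497.
seq1–seq3: 11/22 sites differ → p = 0.5, d = −0.75 ln(1 − 0.666667) = 0.823960 ≈ 0.824.
seq2–seq3: 8/22 sites differ → p ≈ 0.363636, d = −0.75 ln(1 − 0.484848) = 0.497470 ≈ 0.497.

d(seq1,seq2) = 0.497, d(seq1,seq3) = 0.824, d(seq2,seq3) = 0.497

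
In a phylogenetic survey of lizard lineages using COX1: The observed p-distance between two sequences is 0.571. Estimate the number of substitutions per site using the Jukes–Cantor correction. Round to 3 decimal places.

1.075

d = −(3/4) ln(1 − 4p/3) = −0.75 ln(1 − 0.761333) = −0.75 ln(0.238667)
  = −0.75 × (-1.432686) = 1.074515 substitutions/site.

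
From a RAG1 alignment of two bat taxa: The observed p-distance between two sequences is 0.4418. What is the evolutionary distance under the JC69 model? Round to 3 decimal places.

0.667

d = −(3/4) ln(1 − 4p/3) = −0.75 ln(1 − 0.589067) = −0.75 ln(0.410933)
  = −0.75 × (-0.889325) = 0.666994 substitutions/site.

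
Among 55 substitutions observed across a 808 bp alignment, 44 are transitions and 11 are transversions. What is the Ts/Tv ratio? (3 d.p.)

4.000

R = 44/11 = 4.000.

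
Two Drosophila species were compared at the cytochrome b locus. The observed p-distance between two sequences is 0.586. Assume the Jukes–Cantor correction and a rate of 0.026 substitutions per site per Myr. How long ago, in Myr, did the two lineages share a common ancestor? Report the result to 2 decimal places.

21.93

d = −(3/4) ln(1 − 4p/3) = −0.75 ln(1 − 0.781333) = −0.75 ln(0.218667)
  = −0.75 × (-1.520205) = 1.140154 substitutions/site.
Under a molecular clock d = 2μt, so t = d/(2μ) = 1.140154 / (2 × 0.026) = 21.93 Myr.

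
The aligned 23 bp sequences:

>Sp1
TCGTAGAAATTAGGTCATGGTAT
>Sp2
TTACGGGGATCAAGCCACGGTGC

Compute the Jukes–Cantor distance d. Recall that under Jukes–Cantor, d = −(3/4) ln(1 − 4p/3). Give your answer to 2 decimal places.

The sequences differ at 12 of 23 sites, so p = 12/23 ≈ 0.521739.
d = −(3/4) ln(1 − 4p/3) = −0.75 ln(1 − 0.695652) = −0.75 ln(0.304348)
  = −0.75 × (-1.189583) = 0.892187 substitutions/site.

0.89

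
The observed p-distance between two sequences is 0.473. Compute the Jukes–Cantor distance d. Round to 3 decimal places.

0.747

d = −(3/4) ln(1 − 4p/3) = −0.75 ln(1 − 0.630667) = −0.75 ln(0.369333)
  = −0.75 × (-0.996057) = 0.747043 substitutions/site.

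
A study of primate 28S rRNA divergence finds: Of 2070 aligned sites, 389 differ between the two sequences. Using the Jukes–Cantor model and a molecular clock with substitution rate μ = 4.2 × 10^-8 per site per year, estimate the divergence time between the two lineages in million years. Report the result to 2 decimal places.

2.58

p = 389/2070 ≈ 0.187923.
d = −(3/4) ln(1 − 4p/3) = −0.75 ln(1 − 0.250564) = −0.75 ln(0.749436)
  = −0.75 × (-0.288434) = 0.216326 substitutions/site.
Under a molecular clock d = 2μt, so t = d/(2μ) = 0.216326 / (2 × 4.2 × 10^-8) = 2.58 million years.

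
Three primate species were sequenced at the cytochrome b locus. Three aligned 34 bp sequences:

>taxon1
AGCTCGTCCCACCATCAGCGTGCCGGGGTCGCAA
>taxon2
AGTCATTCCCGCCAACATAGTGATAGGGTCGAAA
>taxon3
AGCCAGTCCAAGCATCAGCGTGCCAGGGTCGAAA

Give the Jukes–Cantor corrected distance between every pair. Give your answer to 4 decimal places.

taxon1–taxon2: 12/34 sites differ → p ≈ 0.352941, d = −0.75 ln(1 − 0.470588) = 0.476991 ≈ 0.4770.
taxon1–taxon3: 6/34 sites differ → p ≈ 0.176471, d = −0.75 ln(1 − 0.235295) = 0.201199 ≈ 0.2012.
taxon2–taxon3: 10/34 sites differ → p ≈ 0.294118, d = −0.75 ln(1 − 0.392157) = 0.373379 ≈ 0.3734.

d(taxon1,taxon2) = 0.4770, d(taxon1,taxon3) = 0.2012, d(taxon2,taxon3) = 0.3734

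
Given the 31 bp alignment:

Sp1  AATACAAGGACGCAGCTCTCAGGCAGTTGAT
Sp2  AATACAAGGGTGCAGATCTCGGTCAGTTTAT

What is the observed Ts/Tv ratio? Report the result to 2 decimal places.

Transitions are A↔G and C↔T; transversions are all other mismatches.
Transitions: 3. Transversions: 3.
R = 3/3 = 1.00.

1.00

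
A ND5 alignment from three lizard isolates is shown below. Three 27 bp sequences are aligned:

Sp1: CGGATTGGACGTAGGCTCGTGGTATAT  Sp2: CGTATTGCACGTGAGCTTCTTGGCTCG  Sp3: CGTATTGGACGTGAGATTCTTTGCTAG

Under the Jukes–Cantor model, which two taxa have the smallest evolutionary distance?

Sp2 and Sp3

Sp1–Sp2: 11/27 differ, p = 0.407, d = 0.588.
Sp1–Sp3: 11/27 differ, p = 0.407, d = 0.588.
Sp2–Sp3: 4/27 differ, p = 0.148, d = 0.165.
The smallest distance is between Sp2 and Sp3.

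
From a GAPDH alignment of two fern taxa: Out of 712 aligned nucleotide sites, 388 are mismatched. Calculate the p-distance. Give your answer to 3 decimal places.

p = 388/712 = 0.544943… ≈ 0.545 (to 3 d.p.).

0.545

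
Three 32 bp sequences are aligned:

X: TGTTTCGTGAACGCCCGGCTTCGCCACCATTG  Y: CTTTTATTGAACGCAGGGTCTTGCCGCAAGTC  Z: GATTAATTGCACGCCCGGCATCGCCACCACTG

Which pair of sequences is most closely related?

X–Y: 13/32 differ, p = 0.406, d = 0.585.
X–Z: 8/32 differ, p = 0.250, d = 0.304.
Y–Z: 13/32 differ, p = 0.406, d = 0.585.
The smallest distance is between X and Z.

X and Z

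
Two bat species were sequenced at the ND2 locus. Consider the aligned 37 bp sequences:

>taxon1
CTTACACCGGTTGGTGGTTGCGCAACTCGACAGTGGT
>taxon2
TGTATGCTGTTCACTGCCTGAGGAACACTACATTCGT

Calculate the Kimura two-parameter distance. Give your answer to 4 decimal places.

0.7174

Of 37 sites, 7 differences are transitions and 10 are transversions, so P = 7/37 ≈ 0.189189 and Q = 10/37 ≈ 0.27027.
Under the Kimura two-parameter model, d = −½ ln(1 − 2P − Q) − ¼ ln(1 − 2Q).
1 − 2P − Q = 0.351352, giving −½ ln(0.351352) = 0.522983.
1 − 2Q = 0.45946, giving −¼ ln(0.45946) = 0.194426.
d = 0.522983 + 0.194426 = 0.717409.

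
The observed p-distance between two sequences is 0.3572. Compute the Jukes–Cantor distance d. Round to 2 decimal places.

d = −(3/4) ln(1 − 4p/3) = −0.75 ln(1 − 0.476267) = −0.75 ln(0.523733)
  = −0.75 × (-0.646773) = 0.485080 substitutions/site.

0.49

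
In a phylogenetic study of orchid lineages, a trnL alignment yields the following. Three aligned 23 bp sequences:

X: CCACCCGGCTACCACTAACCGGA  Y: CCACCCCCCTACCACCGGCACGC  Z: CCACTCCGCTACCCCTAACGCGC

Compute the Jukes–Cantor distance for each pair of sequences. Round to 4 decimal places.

X–Y: 8/23 sites differ → p ≈ 0.347826, d = −0.75 ln(1 − 0.463768) = 0.467391 ≈ 0.4674.
X–Z: 6/23 sites differ → p ≈ 0.26087, d = −0.75 ln(1 − 0.347827) = 0.320584 ≈ 0.3206.
Y–Z: 7/23 sites differ → p ≈ 0.304348, d = −0.75 ln(1 − 0.405797) = 0.390401 ≈ 0.3904.

d(X,Y) = 0.4674, d(X,Z) = 0.3206, d(Y,Z) = 0.3904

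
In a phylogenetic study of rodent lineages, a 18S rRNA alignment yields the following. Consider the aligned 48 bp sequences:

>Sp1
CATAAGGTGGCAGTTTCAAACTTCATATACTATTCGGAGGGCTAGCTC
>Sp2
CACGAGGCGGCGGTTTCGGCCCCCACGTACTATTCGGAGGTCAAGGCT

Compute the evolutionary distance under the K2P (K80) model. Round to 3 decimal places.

Of 48 sites, 12 differences are transitions and 4 are transversions, so P = 12/48 = 0.25 and Q = 4/48 ≈ 0.083333.
Under the Kimura two-parameter model, d = −½ ln(1 − 2P − Q) − ¼ ln(1 − 2Q).
1 − 2P − Q = 0.416667, giving −½ ln(0.416667) = 0.437734.
1 − 2Q = 0.833334, giving −¼ ln(0.833334) = 0.045580.
d = 0.437734 + 0.045580 = 0.483314.

0.483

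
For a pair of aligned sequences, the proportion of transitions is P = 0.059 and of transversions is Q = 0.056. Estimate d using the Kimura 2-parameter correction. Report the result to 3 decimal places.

Under the Kimura two-parameter model, d = −½ ln(1 − 2P − Q) − ¼ ln(1 − 2Q).
1 − 2P − Q = 0.826, giving −½ ln(0.826) = 0.095580.
1 − 2Q = 0.888, giving −¼ ln(0.888) = 0.029696.
d = 0.095580 + 0.029696 = 0.125276.

0.125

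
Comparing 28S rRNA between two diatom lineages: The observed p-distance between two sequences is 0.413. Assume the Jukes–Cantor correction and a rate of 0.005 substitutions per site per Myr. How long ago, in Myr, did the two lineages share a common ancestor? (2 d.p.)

d = −(3/4) ln(1 − 4p/3) = −0.75 ln(1 − 0.550667) = −0.75 ln(0.449333)
  = −0.75 × (-0.799991) = 0.599993 substitutions/site.
Under a molecular clock d = 2μt, so t = d/(2μ) = 0.599993 / (2 × 0.005) = 60.00 Myr.

60.00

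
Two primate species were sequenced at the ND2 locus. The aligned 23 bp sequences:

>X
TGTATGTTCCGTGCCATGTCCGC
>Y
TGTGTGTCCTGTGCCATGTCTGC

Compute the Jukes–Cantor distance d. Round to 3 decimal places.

The sequences differ at 4 of 23 sites (4, 8, 10, 21), so p = 4/23 ≈ 0.173913.
d = −(3/4) ln(1 − 4p/3) = −0.75 ln(1 − 0.231884) = −0.75 ln(0.768116)
  = −0.75 × (-0.263815) = 0.197861 substitutions/site.

0.198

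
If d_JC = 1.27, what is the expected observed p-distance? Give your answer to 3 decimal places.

0.612

p = (3/4)(1 − e^(−4d/3)) = 0.75 × (1 − e^(-1.693333)) = 0.75 × (1 − 0.183906) = 0.612071.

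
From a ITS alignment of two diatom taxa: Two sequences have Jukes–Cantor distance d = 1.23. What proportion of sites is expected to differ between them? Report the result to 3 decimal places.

0.605

p = (3/4)(1 − e^(−4d/3)) = 0.75 × (1 − e^(-1.64)) = 0.75 × (1 − 0.193980) = 0.604515.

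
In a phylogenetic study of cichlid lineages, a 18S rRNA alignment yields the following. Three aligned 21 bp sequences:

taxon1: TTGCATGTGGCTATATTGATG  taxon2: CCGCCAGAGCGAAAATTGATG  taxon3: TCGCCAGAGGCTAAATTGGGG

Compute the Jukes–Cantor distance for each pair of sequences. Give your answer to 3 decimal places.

d(taxon1,taxon2) = 0.635, d(taxon1,taxon3) = 0.441, d(taxon2,taxon3) = 0.360

taxon1–taxon2: 9/21 sites differ → p ≈ 0.428571, d = −0.75 ln(1 − 0.571428) = 0.635472 ≈ 0.635.
taxon1–taxon3: 7/21 sites differ → p ≈ 0.333333, d = −0.75 ln(1 − 0.444444) = 0.440839 ≈ 0.441.
taxon2–taxon3: 6/21 sites differ → p ≈ 0.285714, d = −0.75 ln(1 − 0.380952) = 0.359679 ≈ 0.360.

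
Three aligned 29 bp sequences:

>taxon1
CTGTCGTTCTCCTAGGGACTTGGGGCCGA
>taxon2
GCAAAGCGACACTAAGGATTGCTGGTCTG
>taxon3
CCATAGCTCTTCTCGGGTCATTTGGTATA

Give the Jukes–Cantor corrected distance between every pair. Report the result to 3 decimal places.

d(taxon1,taxon2) = 1.318, d(taxon1,taxon3) = 0.683, d(taxon2,taxon3) = 0.878

taxon1–taxon2: 18/29 sites differ → p ≈ 0.62069, d = −0.75 ln(1 − 0.827587) = 1.318397 ≈ 1.318.
taxon1–taxon3: 13/29 sites differ → p ≈ 0.448276, d = −0.75 ln(1 − 0.597701) = 0.682920 ≈ 0.683.
taxon2–taxon3: 15/29 sites differ → p ≈ 0.517241, d = −0.75 ln(1 − 0.689655) = 0.877553 ≈ 0.878.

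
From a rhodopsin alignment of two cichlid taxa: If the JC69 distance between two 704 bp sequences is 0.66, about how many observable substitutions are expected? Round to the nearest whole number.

Invert JC69: p = (3/4)(1 − e^(−4d/3)) = 0.75 × (1 − e^(-0.88)) = 0.75 × (1 − 0.414783) = 0.438913.
Expected differing sites = pL ≈ 0.438913 × 704 = 308.994752 ≈ 309.

309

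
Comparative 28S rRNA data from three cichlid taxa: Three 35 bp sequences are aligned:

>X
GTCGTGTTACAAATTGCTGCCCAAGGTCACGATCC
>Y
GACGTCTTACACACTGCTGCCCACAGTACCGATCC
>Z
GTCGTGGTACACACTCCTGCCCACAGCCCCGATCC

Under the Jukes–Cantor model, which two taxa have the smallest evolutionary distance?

X–Y: 8/35 differ, p = 0.229, d = 0.273.
X–Z: 8/35 differ, p = 0.229, d = 0.273.
Y–Z: 6/35 differ, p = 0.171, d = 0.195.
The smallest distance is between Y and Z.

Y and Z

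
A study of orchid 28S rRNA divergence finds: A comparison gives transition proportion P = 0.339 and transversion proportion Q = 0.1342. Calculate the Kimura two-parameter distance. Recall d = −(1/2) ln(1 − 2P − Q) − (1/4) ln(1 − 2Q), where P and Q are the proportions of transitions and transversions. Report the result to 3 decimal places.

0.914

Under the Kimura two-parameter model, d = −½ ln(1 − 2P − Q) − ¼ ln(1 − 2Q).
1 − 2P − Q = 0.1878, giving −½ ln(0.1878) = 0.836189.
1 − 2Q = 0.7316, giving −¼ ln(0.7316) = 0.078130.
d = 0.836189 + 0.078130 = 0.914319.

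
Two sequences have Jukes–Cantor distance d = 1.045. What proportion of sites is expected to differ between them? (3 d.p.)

0.564

p = (3/4)(1 − e^(−4d/3)) = 0.75 × (1 − e^(-1.393333)) = 0.75 × (1 − 0.248247) = 0.563815.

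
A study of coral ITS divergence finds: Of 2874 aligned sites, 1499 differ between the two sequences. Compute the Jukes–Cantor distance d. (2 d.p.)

p = 1499/2874 ≈ 0.521573.
d = −(3/4) ln(1 − 4p/3) = −0.75 ln(1 − 0.695431) = −0.75 ln(0.304569)
  = −0.75 × (-1.188858) = 0.891644 substitutions/site.

0.89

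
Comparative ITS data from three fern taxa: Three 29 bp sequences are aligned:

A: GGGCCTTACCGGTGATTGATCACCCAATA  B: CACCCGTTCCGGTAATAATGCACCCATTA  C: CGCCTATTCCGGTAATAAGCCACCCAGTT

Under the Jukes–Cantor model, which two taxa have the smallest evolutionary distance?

B and C

A–B: 11/29 differ, p = 0.379, d = 0.529.
A–C: 12/29 differ, p = 0.414, d = 0.602.
B–C: 7/29 differ, p = 0.241, d = 0.291.
The smallest distance is between B and C.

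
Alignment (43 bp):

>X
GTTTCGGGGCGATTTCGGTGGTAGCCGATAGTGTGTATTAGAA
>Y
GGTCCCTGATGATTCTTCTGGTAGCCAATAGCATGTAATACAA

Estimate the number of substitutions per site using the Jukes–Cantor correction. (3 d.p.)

The sequences differ at 15 of 43 sites, so p = 15/43 ≈ 0.348837.
d = −(3/4) ln(1 − 4p/3) = −0.75 ln(1 − 0.465116) = −0.75 ln(0.534884)
  = −0.75 × (-0.625705) = 0.469279 substitutions/site.

0.469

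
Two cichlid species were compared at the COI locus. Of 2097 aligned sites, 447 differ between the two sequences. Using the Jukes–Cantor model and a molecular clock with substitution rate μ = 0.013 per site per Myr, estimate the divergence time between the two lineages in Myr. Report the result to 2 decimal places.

9.65

p = 447/2097 ≈ 0.213162.
d = −(3/4) ln(1 − 4p/3) = −0.75 ln(1 − 0.284216) = −0.75 ln(0.715784)
  = −0.75 × (-0.334377) = 0.250783 substitutions/site.
Under a molecular clock d = 2μt, so t = d/(2μ) = 0.250783 / (2 × 0.013) = 9.65 Myr.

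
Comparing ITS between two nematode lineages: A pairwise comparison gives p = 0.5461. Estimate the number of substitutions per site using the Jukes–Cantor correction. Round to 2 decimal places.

0.98

d = −(3/4) ln(1 − 4p/3) = −0.75 ln(1 − 0.728133) = −0.75 ln(0.271867)
  = −0.75 × (-1.302442) = 0.976832 substitutions/site.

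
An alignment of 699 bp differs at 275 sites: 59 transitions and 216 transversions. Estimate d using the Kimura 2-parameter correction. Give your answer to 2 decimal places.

P = 59/699 ≈ 0.084406 and Q = 216/699 ≈ 0.309013.
Under the Kimura two-parameter model, d = −½ ln(1 − 2P − Q) − ¼ ln(1 − 2Q).
1 − 2P − Q = 0.522175, giving −½ ln(0.522175) = 0.324876.
1 − 2Q = 0.381974, giving −¼ ln(0.381974) = 0.240601.
d = 0.324876 + 0.240601 = 0.565477.

0.57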